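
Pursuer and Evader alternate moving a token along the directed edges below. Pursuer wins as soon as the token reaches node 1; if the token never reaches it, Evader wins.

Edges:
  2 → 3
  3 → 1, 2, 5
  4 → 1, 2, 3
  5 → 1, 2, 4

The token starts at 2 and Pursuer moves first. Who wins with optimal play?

Track states (vertex, player-to-move).
A0 = {(1,Pursuer), (1,Evader)}
A1: add {(3,Pursuer), (4,Pursuer), (5,Pursuer)}.
A2: add {(2,Evader)}.
A3 = A2; e.g. (2,Pursuer) stays out. (2,Pursuer) never enters ⇒ Evader avoids the target.

Evader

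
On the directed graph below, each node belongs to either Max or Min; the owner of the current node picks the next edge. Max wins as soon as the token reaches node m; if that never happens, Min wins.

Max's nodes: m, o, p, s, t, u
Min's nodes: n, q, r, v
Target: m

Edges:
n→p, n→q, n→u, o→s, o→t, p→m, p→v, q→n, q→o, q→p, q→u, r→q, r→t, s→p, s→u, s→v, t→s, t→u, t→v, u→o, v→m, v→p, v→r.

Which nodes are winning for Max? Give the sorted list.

A0 = {m}
A1: add {p} — p (Max) has p→m.
A2: add {s} — s (Max) has s→p.
A3: add {o, t} — o (Max) has o→s; t (Max) has t→s.
A4: add {u} — u (Max) has u→o.
A5 = A4; e.g. n (Min) can still go to q. Fixed point.
Max's winning region = {m, o, p, s, t, u}.

m, o, p, s, t, u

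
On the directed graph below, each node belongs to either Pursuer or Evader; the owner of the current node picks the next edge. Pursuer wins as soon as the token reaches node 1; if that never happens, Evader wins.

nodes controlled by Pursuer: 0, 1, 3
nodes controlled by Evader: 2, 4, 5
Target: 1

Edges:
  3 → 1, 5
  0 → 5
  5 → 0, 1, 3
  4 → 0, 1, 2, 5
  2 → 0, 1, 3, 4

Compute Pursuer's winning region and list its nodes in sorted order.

A0 = {1}
A1: add {3} — 3 (Pursuer) has 3→1.
A2 = A1; e.g. 0 (Pursuer) has no edge into A1. Fixed point.
Pursuer's winning region = {1, 3}.

1, 3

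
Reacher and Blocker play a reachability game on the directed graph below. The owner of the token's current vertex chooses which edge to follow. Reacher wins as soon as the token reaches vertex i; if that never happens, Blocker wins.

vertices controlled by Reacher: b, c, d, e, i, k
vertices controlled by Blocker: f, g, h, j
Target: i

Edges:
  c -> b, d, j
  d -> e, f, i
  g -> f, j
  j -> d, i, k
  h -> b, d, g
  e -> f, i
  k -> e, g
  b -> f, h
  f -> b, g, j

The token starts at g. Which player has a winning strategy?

A0 = {i}
A1: add {d, e} — d (Reacher) has d→i; e (Reacher) has e→i.
A2: add {c, k} — c (Reacher) has c→d; k (Reacher) has k→e.
A3: add {j} — j (Blocker): all of {d, i, k} already in.
A4 = A3; e.g. b (Reacher) has no edge into A3. Fixed point.
g never enters the attractor, so Blocker can avoid the target forever.

Blocker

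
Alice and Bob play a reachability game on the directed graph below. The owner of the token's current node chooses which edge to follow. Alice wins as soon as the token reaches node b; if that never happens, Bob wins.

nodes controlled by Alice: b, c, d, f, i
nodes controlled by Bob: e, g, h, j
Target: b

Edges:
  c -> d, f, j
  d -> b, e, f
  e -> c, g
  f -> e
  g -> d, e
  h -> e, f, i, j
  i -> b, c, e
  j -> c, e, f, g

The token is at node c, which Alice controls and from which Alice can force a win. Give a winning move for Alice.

d

A0 = {b}
A1: add {d, i} — d (Alice) has d→b; i (Alice) has i→b.
A2: add {c} — c (Alice) has c→d.
A3 = A2; e.g. e (Bob) can still go to g. Fixed point.
From c, successor d is in the attractor (rank 1); the other successors f, j are not.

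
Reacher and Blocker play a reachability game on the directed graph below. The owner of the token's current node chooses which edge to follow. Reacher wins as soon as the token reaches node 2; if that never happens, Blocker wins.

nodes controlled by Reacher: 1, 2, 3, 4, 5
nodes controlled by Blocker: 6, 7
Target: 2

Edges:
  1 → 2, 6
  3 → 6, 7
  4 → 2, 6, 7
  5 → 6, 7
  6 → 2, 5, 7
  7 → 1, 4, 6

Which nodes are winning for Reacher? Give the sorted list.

1, 2, 4

A0 = {2}
A1: add {1, 4} — 1 (Reacher) has 1→2; 4 (Reacher) has 4→2.
A2 = A1; e.g. 3 (Reacher) has no edge into A1. Fixed point.
Reacher's winning region = {1, 2, 4}.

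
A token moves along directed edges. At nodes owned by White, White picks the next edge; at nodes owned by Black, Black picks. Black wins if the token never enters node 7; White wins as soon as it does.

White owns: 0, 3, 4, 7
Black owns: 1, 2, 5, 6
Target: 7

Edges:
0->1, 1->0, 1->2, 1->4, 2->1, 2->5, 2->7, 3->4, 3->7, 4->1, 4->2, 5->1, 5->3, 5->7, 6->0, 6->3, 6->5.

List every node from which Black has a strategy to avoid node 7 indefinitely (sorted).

A0 = {7}
A1: add {3} — 3 (White) has 3→7.
A2 = A1; e.g. 0 (White) has no edge into A1. Fixed point.
White's attractor = {3, 7}; Black avoids the target exactly from the complement.

0, 1, 2, 4, 5, 6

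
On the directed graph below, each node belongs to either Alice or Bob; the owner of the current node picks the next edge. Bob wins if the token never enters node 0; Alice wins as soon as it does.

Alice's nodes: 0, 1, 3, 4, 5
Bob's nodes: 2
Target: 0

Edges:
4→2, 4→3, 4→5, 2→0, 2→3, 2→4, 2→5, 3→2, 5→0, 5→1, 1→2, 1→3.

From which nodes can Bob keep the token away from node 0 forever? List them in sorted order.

A0 = {0}
A1: add {5} — 5 (Alice) has 5→0.
A2: add {4} — 4 (Alice) has 4→5.
A3 = A2; e.g. 1 (Alice) has no edge into A2. Fixed point.
Alice's attractor = {0, 4, 5}; Bob avoids the target exactly from the complement.

1, 2, 3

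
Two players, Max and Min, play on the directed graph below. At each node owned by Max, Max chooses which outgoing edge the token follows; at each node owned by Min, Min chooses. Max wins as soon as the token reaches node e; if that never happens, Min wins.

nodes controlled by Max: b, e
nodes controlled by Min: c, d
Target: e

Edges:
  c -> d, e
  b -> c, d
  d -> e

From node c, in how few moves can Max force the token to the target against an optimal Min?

2

A0 = {e}
A1: add {d} — d (Min): all of {e} already in.
A2: add {b, c} — b (Max) has b→d; c (Min): all of {d, e} already in.
A2 = all vertices. Fixed point.
c enters the attractor at level 2, so Max can force the target in 2 moves from there.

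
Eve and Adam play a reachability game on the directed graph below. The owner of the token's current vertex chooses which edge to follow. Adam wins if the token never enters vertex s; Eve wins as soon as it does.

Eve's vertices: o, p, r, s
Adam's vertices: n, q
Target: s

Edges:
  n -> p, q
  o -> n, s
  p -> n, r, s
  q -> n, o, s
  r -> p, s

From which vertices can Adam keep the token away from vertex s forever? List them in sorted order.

n, q

A0 = {s}
A1: add {o, p, r} — o (Eve) has o→s; p (Eve) has p→s; r (Eve) has r→s.
A2 = A1; e.g. n (Adam) can still go to q. Fixed point.
Eve's attractor = {o, p, r, s}; Adam avoids the target exactly from the complement.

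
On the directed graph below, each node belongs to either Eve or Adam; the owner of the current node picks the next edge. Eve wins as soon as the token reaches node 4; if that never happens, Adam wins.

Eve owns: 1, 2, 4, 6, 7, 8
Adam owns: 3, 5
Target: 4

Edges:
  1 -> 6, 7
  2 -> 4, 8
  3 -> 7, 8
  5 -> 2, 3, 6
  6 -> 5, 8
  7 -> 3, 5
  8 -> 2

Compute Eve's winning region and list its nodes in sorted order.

A0 = {4}
A1: add {2} — 2 (Eve) has 2→4.
A2: add {8} — 8 (Eve) has 8→2.
A3: add {6} — 6 (Eve) has 6→8.
A4: add {1} — 1 (Eve) has 1→6.
A5 = A4; e.g. 3 (Adam) can still go to 7. Fixed point.
Eve's winning region = {1, 2, 4, 6, 8}.

1, 2, 4, 6, 8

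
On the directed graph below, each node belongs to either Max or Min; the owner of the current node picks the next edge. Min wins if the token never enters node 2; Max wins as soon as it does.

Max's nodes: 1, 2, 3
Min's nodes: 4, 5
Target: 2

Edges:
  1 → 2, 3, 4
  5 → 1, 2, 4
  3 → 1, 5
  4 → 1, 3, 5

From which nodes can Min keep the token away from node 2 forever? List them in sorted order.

A0 = {2}
A1: add {1} — 1 (Max) has 1→2.
A2: add {3} — 3 (Max) has 3→1.
A3 = A2; e.g. 4 (Min) can still go to 5. Fixed point.
Max's attractor = {1, 2, 3}; Min avoids the target exactly from the complement.

4, 5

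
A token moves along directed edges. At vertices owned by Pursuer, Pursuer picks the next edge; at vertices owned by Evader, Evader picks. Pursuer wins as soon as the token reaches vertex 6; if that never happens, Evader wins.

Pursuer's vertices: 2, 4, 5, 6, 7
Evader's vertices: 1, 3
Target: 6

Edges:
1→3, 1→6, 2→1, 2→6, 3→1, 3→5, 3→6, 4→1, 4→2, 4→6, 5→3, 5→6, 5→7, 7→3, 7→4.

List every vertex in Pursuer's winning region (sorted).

A0 = {6}
A1: add {2, 4, 5} — 2 (Pursuer) has 2→6; 4 (Pursuer) has 4→6; 5 (Pursuer) has 5→6.
A2: add {7} — 7 (Pursuer) has 7→4.
A3 = A2; e.g. 1 (Evader) can still go to 3. Fixed point.
Pursuer's winning region = {2, 4, 5, 6, 7}.

2, 4, 5, 6, 7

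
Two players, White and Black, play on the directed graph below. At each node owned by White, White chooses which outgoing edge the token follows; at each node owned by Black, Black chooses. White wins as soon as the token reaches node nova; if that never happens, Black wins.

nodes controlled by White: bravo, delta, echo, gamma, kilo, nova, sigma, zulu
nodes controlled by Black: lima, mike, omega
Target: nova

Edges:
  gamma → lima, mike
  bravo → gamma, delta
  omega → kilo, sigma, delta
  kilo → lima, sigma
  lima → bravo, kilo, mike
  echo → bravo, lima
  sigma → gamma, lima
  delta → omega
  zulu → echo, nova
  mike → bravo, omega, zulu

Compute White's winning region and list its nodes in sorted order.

nova, zulu

A0 = {nova}
A1: add {zulu} — zulu (White) has zulu→nova.
A2 = A1; e.g. gamma (White) has no edge into A1. Fixed point.
White's winning region = {nova, zulu}.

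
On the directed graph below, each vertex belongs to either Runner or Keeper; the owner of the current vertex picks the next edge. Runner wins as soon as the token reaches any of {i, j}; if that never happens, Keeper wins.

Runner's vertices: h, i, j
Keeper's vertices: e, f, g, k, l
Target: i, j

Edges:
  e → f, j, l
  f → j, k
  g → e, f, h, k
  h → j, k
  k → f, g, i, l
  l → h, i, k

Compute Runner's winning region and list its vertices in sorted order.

h, i, j

A0 = {i, j}
A1: add {h} — h (Runner) has h→j.
A2 = A1; e.g. e (Keeper) can still go to f. Fixed point.
Runner's winning region = {h, i, j}.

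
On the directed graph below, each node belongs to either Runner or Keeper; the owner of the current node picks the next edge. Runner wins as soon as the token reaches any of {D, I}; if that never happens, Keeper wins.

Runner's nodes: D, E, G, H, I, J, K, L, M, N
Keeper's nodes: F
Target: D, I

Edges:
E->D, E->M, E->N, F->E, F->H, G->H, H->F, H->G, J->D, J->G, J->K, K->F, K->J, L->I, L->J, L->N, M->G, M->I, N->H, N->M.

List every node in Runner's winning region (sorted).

D, E, I, J, K, L, M, N

A0 = {D, I}
A1: add {E, J, L, M} — E (Runner) has E→D; J (Runner) has J→D; L (Runner) has L→I; M (Runner) has M→I.
A2: add {K, N} — K (Runner) has K→J; N (Runner) has N→M.
A3 = A2; e.g. F (Keeper) can still go to H. Fixed point.
Runner's winning region = {D, E, I, J, K, L, M, N}.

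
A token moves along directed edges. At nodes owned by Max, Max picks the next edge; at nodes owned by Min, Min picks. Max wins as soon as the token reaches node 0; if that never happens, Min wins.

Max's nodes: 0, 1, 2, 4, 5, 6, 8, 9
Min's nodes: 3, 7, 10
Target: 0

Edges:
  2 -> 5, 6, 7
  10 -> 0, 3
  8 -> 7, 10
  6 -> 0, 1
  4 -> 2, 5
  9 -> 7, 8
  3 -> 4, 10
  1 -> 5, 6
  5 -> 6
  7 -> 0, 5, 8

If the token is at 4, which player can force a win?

A0 = {0}
A1: add {6} — 6 (Max) has 6→0.
A2: add {1, 2, 5} — 1 (Max) has 1→6; 2 (Max) has 2→6; 5 (Max) has 5→6.
A3: add {4} — 4 (Max) has 4→2.
A4 = A3; e.g. 3 (Min) can still go to 10. Fixed point.
4 ∈ A3, so Max can force the target.

Max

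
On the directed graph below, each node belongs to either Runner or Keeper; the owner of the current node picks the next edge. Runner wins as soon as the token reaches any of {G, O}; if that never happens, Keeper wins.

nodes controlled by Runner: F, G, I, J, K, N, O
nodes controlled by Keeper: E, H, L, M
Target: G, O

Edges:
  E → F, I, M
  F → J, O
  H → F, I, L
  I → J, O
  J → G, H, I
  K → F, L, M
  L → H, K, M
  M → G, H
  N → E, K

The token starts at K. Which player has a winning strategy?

Runner

A0 = {G, O}
A1: add {F, I, J} — F (Runner) has F→O; I (Runner) has I→O; J (Runner) has J→G.
A2: add {K} — K (Runner) has K→F.
K ∈ A2, so Runner can force the target.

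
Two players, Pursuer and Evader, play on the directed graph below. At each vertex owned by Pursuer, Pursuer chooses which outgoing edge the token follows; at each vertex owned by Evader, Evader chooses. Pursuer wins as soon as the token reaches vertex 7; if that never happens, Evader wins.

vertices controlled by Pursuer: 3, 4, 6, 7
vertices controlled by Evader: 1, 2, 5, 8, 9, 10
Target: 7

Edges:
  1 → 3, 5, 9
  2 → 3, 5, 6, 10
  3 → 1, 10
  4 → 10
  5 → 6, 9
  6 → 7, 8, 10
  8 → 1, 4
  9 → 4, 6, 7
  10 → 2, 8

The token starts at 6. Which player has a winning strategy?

A0 = {7}
A1: add {6} — 6 (Pursuer) has 6→7.
A2 = A1; e.g. 1 (Evader) can still go to 3. Fixed point.
6 ∈ A1, so Pursuer can force the target.

Pursuer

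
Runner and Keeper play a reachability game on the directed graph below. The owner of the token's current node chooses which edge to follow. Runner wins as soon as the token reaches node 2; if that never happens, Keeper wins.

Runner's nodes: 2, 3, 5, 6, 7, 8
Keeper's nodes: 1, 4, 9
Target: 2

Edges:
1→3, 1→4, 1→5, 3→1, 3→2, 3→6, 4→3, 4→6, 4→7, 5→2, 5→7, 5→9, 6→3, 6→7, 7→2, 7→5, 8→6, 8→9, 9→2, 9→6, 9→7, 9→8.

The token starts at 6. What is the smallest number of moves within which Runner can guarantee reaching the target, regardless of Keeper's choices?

A0 = {2}
A1: add {3, 5, 7} — 3 (Runner) has 3→2; 5 (Runner) has 5→2; 7 (Runner) has 7→2.
A2: add {6} — 6 (Runner) has 6→3.
6 enters the attractor at level 2, so Runner can force the target in 2 moves from there.

2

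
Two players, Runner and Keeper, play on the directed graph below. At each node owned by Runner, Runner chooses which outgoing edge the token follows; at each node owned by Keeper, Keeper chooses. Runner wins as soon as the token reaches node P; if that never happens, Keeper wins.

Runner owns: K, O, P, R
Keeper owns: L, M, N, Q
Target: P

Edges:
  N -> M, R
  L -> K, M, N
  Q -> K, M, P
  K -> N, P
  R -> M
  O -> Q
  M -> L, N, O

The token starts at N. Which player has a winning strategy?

A0 = {P}
A1: add {K} — K (Runner) has K→P.
A2 = A1; e.g. L (Keeper) can still go to M. Fixed point.
N never enters the attractor, so Keeper can avoid the target forever.

Keeper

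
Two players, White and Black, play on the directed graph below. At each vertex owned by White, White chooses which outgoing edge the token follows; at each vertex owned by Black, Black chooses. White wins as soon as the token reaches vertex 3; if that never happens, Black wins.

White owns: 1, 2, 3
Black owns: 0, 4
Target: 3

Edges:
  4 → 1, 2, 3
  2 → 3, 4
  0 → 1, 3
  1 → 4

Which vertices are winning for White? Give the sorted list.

A0 = {3}
A1: add {2} — 2 (White) has 2→3.
A2 = A1; e.g. 0 (Black) can still go to 1. Fixed point.
White's winning region = {2, 3}.

2, 3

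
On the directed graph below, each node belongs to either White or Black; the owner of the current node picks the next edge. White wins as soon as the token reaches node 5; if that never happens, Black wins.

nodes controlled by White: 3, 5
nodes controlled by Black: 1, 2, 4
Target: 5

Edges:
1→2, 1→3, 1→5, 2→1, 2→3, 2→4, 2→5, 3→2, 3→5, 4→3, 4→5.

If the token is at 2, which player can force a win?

A0 = {5}
A1: add {3} — 3 (White) has 3→5.
A2: add {4} — 4 (Black): all of {3, 5} already in.
A3 = A2; e.g. 1 (Black) can still go to 2. Fixed point.
2 never enters the attractor, so Black can avoid the target forever.

Black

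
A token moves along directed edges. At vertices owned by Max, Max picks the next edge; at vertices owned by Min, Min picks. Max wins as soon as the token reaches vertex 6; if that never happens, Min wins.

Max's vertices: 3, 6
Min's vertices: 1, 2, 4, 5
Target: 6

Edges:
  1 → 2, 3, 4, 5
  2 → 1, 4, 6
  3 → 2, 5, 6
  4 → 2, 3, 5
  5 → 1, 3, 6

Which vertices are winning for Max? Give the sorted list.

A0 = {6}
A1: add {3} — 3 (Max) has 3→6.
A2 = A1; e.g. 1 (Min) can still go to 2. Fixed point.
Max's winning region = {3, 6}.

3, 6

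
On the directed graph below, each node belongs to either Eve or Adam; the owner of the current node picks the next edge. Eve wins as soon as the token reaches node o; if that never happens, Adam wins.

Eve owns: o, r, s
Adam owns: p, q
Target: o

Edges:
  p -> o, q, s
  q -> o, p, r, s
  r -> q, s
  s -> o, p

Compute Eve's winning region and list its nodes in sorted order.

o, r, s

A0 = {o}
A1: add {s} — s (Eve) has s→o.
A2: add {r} — r (Eve) has r→s.
A3 = A2; e.g. p (Adam) can still go to q. Fixed point.
Eve's winning region = {o, r, s}.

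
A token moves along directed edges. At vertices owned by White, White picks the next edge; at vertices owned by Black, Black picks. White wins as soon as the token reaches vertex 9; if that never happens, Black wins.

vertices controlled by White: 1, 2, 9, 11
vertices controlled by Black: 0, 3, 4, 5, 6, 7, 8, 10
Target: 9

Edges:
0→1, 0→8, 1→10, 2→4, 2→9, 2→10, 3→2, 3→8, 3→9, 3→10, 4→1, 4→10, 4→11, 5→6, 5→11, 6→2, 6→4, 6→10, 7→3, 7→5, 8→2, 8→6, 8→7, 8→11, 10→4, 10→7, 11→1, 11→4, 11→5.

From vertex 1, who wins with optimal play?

A0 = {9}
A1: add {2} — 2 (White) has 2→9.
A2 = A1; e.g. 0 (Black) can still go to 1. Fixed point.
1 never enters the attractor, so Black can avoid the target forever.

Black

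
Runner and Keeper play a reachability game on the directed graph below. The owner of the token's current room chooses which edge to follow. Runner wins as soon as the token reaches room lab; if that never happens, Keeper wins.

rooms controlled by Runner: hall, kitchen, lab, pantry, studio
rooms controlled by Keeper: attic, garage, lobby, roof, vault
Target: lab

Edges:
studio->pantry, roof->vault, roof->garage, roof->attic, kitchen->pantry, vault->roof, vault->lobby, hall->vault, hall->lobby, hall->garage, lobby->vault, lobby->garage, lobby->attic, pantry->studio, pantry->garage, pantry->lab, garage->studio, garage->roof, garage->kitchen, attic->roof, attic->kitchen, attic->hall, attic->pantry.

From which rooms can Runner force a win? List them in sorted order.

A0 = {lab}
A1: add {pantry} — pantry (Runner) has pantry→lab.
A2: add {kitchen, studio} — studio (Runner) has studio→pantry; kitchen (Runner) has kitchen→pantry.
A3 = A2; e.g. roof (Keeper) can still go to vault. Fixed point.
Runner's winning region = {kitchen, lab, pantry, studio}.

kitchen, lab, pantry, studio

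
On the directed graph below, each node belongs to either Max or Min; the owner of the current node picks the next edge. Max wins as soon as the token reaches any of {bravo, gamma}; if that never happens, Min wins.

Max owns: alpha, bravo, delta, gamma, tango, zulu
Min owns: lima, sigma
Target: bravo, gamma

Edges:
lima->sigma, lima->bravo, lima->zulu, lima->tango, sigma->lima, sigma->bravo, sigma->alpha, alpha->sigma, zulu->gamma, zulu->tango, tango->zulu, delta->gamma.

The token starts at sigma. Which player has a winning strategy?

A0 = {bravo, gamma}
A1: add {delta, zulu} — zulu (Max) has zulu→gamma; delta (Max) has delta→gamma.
A2: add {tango} — tango (Max) has tango→zulu.
A3 = A2; e.g. lima (Min) can still go to sigma. Fixed point.
sigma never enters the attractor, so Min can avoid the target forever.

Min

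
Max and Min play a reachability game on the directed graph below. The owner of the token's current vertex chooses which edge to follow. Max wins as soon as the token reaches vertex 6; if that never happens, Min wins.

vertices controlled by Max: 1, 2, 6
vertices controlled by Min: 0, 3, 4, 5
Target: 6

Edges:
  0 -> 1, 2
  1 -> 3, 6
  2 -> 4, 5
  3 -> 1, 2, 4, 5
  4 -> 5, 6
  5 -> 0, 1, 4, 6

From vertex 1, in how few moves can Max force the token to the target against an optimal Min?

1

A0 = {6}
A1: add {1} — 1 (Max) has 1→6.
A2 = A1; e.g. 0 (Min) can still go to 2. Fixed point.
1 enters the attractor at level 1, so Max can force the target in 1 move from there.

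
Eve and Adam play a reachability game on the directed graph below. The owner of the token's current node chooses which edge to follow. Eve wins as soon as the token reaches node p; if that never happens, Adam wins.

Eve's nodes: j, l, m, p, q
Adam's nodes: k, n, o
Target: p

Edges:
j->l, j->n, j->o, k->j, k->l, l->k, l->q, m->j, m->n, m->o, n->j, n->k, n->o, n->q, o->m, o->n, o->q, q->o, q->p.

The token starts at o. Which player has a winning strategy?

A0 = {p}
A1: add {q} — q (Eve) has q→p.
A2: add {l} — l (Eve) has l→q.
A3: add {j} — j (Eve) has j→l.
A4: add {k, m} — k (Adam): all of {j, l} already in; m (Eve) has m→j.
A5 = A4; e.g. n (Adam) can still go to o. Fixed point.
o never enters the attractor, so Adam can avoid the target forever.

Adam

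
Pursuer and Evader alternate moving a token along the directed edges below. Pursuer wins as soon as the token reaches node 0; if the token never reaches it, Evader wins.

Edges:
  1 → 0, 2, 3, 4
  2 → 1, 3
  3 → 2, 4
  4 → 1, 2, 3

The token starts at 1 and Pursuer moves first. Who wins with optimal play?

Pursuer

Track states (vertex, player-to-move).
A0 = {(0,Pursuer), (0,Evader)}
A1: add {(1,Pursuer)}.
(1,Pursuer) ∈ A1 ⇒ Pursuer forces the target.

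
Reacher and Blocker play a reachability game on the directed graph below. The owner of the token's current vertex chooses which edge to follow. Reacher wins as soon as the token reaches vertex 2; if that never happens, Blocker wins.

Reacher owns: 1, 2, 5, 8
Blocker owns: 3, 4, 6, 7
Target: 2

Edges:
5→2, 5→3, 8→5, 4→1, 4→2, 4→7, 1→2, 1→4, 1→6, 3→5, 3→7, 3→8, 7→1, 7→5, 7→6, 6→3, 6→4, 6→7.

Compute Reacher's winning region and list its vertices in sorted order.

1, 2, 5, 8

A0 = {2}
A1: add {1, 5} — 1 (Reacher) has 1→2; 5 (Reacher) has 5→2.
A2: add {8} — 8 (Reacher) has 8→5.
A3 = A2; e.g. 3 (Blocker) can still go to 7. Fixed point.
Reacher's winning region = {1, 2, 5, 8}.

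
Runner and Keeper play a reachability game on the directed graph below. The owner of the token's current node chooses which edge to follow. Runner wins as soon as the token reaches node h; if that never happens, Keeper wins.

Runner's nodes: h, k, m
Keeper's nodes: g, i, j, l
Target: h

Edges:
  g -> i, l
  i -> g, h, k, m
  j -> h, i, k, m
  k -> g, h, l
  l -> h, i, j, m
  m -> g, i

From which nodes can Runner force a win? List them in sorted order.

A0 = {h}
A1: add {k} — k (Runner) has k→h.
A2 = A1; e.g. g (Keeper) can still go to i. Fixed point.
Runner's winning region = {h, k}.

h, k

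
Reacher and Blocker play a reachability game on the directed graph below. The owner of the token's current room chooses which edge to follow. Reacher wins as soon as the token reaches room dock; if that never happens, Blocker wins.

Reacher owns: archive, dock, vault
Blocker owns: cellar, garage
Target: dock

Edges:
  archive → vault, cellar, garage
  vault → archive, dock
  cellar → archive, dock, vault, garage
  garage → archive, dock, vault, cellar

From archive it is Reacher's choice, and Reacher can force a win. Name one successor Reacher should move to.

vault

A0 = {dock}
A1: add {vault} — vault (Reacher) has vault→dock.
A2: add {archive} — archive (Reacher) has archive→vault.
A3 = A2; e.g. cellar (Blocker) can still go to garage. Fixed point.
From archive, successor vault is in the attractor (rank 1); the other successors cellar, garage are not.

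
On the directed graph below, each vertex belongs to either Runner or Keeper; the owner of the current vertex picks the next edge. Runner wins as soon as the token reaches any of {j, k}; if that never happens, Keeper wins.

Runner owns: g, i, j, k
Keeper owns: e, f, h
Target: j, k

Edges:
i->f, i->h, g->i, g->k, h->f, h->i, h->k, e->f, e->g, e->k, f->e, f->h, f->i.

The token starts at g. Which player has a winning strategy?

Runner

A0 = {j, k}
A1: add {g} — g (Runner) has g→k.
A2 = A1; e.g. e (Keeper) can still go to f. Fixed point.
g ∈ A1, so Runner can force the target.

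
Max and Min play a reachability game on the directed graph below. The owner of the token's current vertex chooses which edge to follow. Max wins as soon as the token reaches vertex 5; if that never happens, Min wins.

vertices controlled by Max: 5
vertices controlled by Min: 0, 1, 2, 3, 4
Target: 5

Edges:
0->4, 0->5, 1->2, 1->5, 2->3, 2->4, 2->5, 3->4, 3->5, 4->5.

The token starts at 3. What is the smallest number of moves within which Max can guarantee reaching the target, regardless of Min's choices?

2

A0 = {5}
A1: add {4} — 4 (Min): all of {5} already in.
A2: add {0, 3} — 0 (Min): all of {4, 5} already in; 3 (Min): all of {4, 5} already in.
3 enters the attractor at level 2, so Max can force the target in 2 moves from there.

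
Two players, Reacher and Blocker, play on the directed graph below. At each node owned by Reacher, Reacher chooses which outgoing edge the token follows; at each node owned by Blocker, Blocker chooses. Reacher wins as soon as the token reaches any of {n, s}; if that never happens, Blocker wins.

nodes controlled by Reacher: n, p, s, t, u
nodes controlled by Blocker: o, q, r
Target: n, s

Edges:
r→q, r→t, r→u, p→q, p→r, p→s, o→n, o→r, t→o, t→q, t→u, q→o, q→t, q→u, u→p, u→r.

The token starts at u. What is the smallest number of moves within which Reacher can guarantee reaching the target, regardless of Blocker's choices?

A0 = {n, s}
A1: add {p} — p (Reacher) has p→s.
A2: add {u} — u (Reacher) has u→p.
u enters the attractor at level 2, so Reacher can force the target in 2 moves from there.

2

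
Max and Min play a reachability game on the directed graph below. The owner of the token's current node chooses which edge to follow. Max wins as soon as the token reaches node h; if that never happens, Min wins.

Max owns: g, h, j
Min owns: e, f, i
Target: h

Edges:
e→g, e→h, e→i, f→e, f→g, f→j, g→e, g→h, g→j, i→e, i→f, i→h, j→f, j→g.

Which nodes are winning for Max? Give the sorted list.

g, h, j

A0 = {h}
A1: add {g} — g (Max) has g→h.
A2: add {j} — j (Max) has j→g.
A3 = A2; e.g. e (Min) can still go to i. Fixed point.
Max's winning region = {g, h, j}.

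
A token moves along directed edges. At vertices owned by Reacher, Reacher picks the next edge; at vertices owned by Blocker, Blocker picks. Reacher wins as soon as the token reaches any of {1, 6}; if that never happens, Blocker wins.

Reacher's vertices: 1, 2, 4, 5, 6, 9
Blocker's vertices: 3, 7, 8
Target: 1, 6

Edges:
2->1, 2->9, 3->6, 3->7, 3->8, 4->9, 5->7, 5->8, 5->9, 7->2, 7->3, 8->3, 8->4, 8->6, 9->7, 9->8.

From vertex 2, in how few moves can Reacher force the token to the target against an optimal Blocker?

A0 = {1, 6}
A1: add {2} — 2 (Reacher) has 2→1.
A2 = A1; e.g. 3 (Blocker) can still go to 7. Fixed point.
2 enters the attractor at level 1, so Reacher can force the target in 1 move from there.

1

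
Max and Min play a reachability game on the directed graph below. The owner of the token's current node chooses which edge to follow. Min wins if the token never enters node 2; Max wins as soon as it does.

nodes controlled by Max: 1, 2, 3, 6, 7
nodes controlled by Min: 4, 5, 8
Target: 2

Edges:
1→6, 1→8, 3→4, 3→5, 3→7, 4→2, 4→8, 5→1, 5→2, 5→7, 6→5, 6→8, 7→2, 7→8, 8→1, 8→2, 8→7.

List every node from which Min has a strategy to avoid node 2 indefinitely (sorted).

1, 4, 5, 6, 8

A0 = {2}
A1: add {7} — 7 (Max) has 7→2.
A2: add {3} — 3 (Max) has 3→7.
A3 = A2; e.g. 1 (Max) has no edge into A2. Fixed point.
Max's attractor = {2, 3, 7}; Min avoids the target exactly from the complement.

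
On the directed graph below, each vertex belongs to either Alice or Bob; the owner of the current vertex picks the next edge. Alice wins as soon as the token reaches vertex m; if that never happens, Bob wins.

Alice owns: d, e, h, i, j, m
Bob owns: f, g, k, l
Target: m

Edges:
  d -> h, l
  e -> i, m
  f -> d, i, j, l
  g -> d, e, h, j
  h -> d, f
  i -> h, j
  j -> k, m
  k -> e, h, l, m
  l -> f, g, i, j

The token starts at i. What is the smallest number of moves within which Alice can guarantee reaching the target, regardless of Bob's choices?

A0 = {m}
A1: add {e, j} — e (Alice) has e→m; j (Alice) has j→m.
A2: add {i} — i (Alice) has i→j.
A3 = A2; e.g. d (Alice) has no edge into A2. Fixed point.
i enters the attractor at level 2, so Alice can force the target in 2 moves from there.

2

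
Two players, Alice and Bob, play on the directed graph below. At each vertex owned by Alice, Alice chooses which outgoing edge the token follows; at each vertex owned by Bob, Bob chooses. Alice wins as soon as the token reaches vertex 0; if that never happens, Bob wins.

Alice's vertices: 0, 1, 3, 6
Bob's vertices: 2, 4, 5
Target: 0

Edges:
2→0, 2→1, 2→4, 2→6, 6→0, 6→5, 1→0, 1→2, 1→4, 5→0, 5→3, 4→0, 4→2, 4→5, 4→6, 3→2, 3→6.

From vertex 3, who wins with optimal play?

Alice

A0 = {0}
A1: add {1, 6} — 1 (Alice) has 1→0; 6 (Alice) has 6→0.
A2: add {3} — 3 (Alice) has 3→6.
3 ∈ A2, so Alice can force the target.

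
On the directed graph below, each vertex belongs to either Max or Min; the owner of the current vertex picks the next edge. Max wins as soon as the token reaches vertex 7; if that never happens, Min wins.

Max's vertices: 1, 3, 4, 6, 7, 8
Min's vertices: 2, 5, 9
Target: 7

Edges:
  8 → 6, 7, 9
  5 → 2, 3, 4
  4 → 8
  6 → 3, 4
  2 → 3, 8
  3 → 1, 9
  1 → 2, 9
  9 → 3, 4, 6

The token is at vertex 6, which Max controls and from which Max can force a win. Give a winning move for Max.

4

A0 = {7}
A1: add {8} — 8 (Max) has 8→7.
A2: add {4} — 4 (Max) has 4→8.
A3: add {6} — 6 (Max) has 6→4.
A4 = A3; e.g. 1 (Max) has no edge into A3. Fixed point.
From 6, successor 4 is in the attractor (rank 2); the other successor 3 is not.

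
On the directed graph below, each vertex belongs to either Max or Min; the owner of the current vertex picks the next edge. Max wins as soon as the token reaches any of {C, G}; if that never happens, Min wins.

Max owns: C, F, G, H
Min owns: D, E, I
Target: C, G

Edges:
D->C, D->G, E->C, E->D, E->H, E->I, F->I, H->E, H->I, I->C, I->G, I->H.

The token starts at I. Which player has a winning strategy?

A0 = {C, G}
A1: add {D} — D (Min): all of {C, G} already in.
A2 = A1; e.g. E (Min) can still go to H. Fixed point.
I never enters the attractor, so Min can avoid the target forever.

Min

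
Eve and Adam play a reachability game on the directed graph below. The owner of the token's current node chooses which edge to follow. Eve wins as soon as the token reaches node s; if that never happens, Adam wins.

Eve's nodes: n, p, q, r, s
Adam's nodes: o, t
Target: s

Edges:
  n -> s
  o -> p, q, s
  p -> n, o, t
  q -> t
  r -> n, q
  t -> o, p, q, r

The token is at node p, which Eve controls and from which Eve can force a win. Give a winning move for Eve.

n

A0 = {s}
A1: add {n} — n (Eve) has n→s.
A2: add {p, r} — p (Eve) has p→n; r (Eve) has r→n.
A3 = A2; e.g. o (Adam) can still go to q. Fixed point.
From p, successor n is in the attractor (rank 1); the other successors o, t are not.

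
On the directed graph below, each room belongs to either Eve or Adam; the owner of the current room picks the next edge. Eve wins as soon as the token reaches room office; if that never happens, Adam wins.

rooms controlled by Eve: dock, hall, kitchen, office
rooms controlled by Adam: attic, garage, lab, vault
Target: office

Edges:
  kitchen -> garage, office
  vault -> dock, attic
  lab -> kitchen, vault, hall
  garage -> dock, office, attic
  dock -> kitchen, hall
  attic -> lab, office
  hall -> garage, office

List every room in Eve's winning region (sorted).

A0 = {office}
A1: add {hall, kitchen} — kitchen (Eve) has kitchen→office; hall (Eve) has hall→office.
A2: add {dock} — dock (Eve) has dock→kitchen.
A3 = A2; e.g. vault (Adam) can still go to attic. Fixed point.
Eve's winning region = {dock, hall, kitchen, office}.

dock, hall, kitchen, office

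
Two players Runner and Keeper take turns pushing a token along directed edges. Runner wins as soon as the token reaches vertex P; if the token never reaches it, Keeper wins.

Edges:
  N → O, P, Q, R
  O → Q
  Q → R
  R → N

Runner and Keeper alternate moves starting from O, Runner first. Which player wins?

Keeper

Track states (vertex, player-to-move).
A0 = {(P,Runner), (P,Keeper)}
A1: add {(N,Runner)}.
A2: add {(R,Keeper)}.
A3: add {(Q,Runner)}.
A4: add {(O,Keeper)}.
A5 = A4; e.g. (N,Keeper) stays out. (O,Runner) never enters ⇒ Keeper avoids the target.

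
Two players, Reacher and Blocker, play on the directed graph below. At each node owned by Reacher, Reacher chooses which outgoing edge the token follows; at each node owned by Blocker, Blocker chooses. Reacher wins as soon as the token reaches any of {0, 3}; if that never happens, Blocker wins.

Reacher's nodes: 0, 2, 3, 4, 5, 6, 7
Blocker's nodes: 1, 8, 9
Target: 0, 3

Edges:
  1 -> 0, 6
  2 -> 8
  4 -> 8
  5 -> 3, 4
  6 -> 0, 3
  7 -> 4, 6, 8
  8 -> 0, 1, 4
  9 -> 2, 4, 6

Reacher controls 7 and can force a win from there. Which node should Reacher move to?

6

A0 = {0, 3}
A1: add {5, 6} — 5 (Reacher) has 5→3; 6 (Reacher) has 6→0.
A2: add {1, 7} — 1 (Blocker): all of {0, 6} already in; 7 (Reacher) has 7→6.
A3 = A2; e.g. 2 (Reacher) has no edge into A2. Fixed point.
From 7, successor 6 is in the attractor (rank 1); the other successors 4, 8 are not.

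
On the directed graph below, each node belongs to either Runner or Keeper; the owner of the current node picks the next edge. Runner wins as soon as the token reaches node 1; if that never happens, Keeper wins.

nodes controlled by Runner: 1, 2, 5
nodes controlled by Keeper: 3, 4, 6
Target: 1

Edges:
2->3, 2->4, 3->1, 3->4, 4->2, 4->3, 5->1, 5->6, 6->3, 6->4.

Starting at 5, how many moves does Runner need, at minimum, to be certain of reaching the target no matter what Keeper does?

1

A0 = {1}
A1: add {5} — 5 (Runner) has 5→1.
A2 = A1; e.g. 2 (Runner) has no edge into A1. Fixed point.
5 enters the attractor at level 1, so Runner can force the target in 1 move from there.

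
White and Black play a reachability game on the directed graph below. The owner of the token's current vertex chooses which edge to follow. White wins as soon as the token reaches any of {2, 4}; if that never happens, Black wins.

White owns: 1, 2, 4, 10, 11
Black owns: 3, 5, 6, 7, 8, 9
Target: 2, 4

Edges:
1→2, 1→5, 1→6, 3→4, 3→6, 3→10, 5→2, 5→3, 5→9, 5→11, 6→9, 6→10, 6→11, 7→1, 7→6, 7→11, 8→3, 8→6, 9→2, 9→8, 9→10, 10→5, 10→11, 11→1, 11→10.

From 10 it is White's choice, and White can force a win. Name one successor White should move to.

A0 = {2, 4}
A1: add {1} — 1 (White) has 1→2.
A2: add {11} — 11 (White) has 11→1.
A3: add {10} — 10 (White) has 10→11.
A4 = A3; e.g. 3 (Black) can still go to 6. Fixed point.
From 10, successor 11 is in the attractor (rank 2); the other successor 5 is not.

11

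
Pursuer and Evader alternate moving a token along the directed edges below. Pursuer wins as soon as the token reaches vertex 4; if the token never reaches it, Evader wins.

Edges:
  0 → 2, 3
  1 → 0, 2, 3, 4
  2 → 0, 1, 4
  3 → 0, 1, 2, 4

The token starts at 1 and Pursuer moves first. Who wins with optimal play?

Track states (vertex, player-to-move).
A0 = {(4,Pursuer), (4,Evader)}
A1: add {(1,Pursuer), (2,Pursuer), (3,Pursuer)}.
(1,Pursuer) ∈ A1 ⇒ Pursuer forces the target.

Pursuer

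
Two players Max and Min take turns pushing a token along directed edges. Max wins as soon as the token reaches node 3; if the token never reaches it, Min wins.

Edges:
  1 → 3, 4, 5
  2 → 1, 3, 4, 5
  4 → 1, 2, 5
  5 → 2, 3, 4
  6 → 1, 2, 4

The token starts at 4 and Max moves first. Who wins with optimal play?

Min

Track states (vertex, player-to-move).
A0 = {(3,Max), (3,Min)}
A1: add {(1,Max), (2,Max), (5,Max)}.
A2: add {(4,Min)}.
A3: add {(6,Max)}.
A4 = A3; e.g. (1,Min) stays out. (4,Max) never enters ⇒ Min avoids the target.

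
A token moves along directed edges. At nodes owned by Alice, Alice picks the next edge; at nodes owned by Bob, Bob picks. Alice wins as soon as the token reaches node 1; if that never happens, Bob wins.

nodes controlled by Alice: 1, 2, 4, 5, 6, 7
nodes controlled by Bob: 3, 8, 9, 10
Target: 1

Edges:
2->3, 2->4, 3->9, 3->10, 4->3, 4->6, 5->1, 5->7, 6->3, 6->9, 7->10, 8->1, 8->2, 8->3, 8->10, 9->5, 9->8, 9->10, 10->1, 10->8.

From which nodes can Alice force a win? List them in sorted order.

A0 = {1}
A1: add {5} — 5 (Alice) has 5→1.
A2 = A1; e.g. 2 (Alice) has no edge into A1. Fixed point.
Alice's winning region = {1, 5}.

1, 5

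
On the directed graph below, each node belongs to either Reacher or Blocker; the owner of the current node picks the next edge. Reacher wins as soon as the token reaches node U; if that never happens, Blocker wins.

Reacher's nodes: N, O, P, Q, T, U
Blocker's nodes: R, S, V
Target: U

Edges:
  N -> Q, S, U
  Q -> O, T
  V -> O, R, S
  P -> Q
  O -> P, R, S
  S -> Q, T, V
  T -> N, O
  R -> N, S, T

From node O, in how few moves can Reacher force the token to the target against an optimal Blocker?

A0 = {U}
A1: add {N} — N (Reacher) has N→U.
A2: add {T} — T (Reacher) has T→N.
A3: add {Q} — Q (Reacher) has Q→T.
A4: add {P} — P (Reacher) has P→Q.
A5: add {O} — O (Reacher) has O→P.
A6 = A5; e.g. R (Blocker) can still go to S. Fixed point.
O enters the attractor at level 5, so Reacher can force the target in 5 moves from there.

5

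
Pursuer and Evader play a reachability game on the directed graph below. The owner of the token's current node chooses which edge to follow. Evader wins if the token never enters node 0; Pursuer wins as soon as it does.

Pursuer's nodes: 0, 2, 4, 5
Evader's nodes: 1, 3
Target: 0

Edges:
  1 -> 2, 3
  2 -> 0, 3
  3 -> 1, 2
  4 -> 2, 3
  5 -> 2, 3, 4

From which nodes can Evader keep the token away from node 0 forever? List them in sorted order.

A0 = {0}
A1: add {2} — 2 (Pursuer) has 2→0.
A2: add {4, 5} — 4 (Pursuer) has 4→2; 5 (Pursuer) has 5→2.
A3 = A2; e.g. 1 (Evader) can still go to 3. Fixed point.
Pursuer's attractor = {0, 2, 4, 5}; Evader avoids the target exactly from the complement.

1, 3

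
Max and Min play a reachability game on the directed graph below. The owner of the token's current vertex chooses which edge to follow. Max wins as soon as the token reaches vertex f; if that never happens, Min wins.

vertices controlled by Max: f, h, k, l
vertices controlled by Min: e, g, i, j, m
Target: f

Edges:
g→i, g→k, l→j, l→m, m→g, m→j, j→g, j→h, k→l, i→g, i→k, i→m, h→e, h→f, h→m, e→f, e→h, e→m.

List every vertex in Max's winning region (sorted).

f, h

A0 = {f}
A1: add {h} — h (Max) has h→f.
A2 = A1; e.g. e (Min) can still go to m. Fixed point.
Max's winning region = {f, h}.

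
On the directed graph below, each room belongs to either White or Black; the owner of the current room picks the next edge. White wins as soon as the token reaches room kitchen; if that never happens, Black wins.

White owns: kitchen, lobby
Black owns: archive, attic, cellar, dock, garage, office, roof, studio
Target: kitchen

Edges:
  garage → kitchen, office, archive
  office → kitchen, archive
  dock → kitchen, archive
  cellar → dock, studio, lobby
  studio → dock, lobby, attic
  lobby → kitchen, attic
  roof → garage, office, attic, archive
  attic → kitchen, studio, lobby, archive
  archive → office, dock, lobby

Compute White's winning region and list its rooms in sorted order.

kitchen, lobby

A0 = {kitchen}
A1: add {lobby} — lobby (White) has lobby→kitchen.
A2 = A1; e.g. garage (Black) can still go to office. Fixed point.
White's winning region = {kitchen, lobby}.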